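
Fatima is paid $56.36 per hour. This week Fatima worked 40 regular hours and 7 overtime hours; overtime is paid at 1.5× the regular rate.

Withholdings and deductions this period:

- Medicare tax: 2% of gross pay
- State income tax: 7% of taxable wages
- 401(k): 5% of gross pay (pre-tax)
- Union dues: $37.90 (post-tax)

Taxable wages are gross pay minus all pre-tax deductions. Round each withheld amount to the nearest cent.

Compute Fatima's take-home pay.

$2,419.78

Regular pay: 40 × $56.36 = $2,254.40
Overtime pay: 7 × $56.36 × 1.5 = $591.78
Gross pay = $2,254.40 + $591.78 = $2,846.18
401(k): $2,846.18 × 0.05 = $142.31
Taxable wages = $2,846.18 − $142.31 = $2,703.87
State income tax: $2,703.87 × 0.07 = $189.27
Medicare tax: $2,846.18 × 0.02 = $56.92
Union dues: $37.90
Total deductions = $142.31 + $189.27 + $56.92 + $37.90 = $426.40
Net pay = $2,846.18 − $426.40 = $2,419.78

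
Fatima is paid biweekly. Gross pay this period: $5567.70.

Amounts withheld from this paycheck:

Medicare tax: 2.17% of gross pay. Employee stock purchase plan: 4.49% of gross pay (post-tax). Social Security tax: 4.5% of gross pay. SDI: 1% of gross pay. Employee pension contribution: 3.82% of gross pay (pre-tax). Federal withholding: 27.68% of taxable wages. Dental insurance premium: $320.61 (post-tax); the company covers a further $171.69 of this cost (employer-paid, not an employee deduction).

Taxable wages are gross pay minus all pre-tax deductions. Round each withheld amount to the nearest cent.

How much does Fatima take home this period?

$2875.09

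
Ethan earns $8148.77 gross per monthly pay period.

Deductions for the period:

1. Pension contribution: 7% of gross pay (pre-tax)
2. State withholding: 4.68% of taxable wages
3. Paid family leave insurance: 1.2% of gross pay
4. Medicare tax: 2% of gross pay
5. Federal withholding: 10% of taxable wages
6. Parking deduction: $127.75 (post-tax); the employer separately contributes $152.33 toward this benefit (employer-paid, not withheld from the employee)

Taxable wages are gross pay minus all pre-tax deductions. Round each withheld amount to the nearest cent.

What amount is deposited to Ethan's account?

Pension contribution: $8148.77 × 0.07 = $570.41
Taxable wages = $8148.77 − $570.41 = $7578.36
Federal withholding: $7578.36 × 0.1 = $757.84
State withholding: $7578.36 × 0.0468 = $354.67
Medicare tax: $8148.77 × 0.02 = $162.98
Paid family leave insurance: $8148.77 × 0.012 = $97.79
Parking deduction: $127.75
(Employer's $152.33 toward parking deduction is not withheld from the employee.)
Total deductions = $570.41 + $757.84 + $354.67 + $162.98 + $97.79 + $127.75 = $2071.44
Net pay = $8148.77 − $2071.44 = $6077.33

$6077.33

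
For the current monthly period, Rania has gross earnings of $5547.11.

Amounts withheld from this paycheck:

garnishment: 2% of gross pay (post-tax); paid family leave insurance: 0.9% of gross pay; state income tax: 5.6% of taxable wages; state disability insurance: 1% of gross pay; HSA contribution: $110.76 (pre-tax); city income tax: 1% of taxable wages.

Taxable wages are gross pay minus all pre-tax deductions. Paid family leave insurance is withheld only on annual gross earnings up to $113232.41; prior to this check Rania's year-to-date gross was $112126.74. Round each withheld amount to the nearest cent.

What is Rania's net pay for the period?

HSA contribution: $110.76
Taxable wages = $5547.11 − $110.76 = $5436.35
State income tax: $5436.35 × 0.056 = $304.44
City income tax: $5436.35 × 0.01 = $54.36
State disability insurance: $5547.11 × 0.01 = $55.47
Paid family leave insurance: only $113232.41 − $112126.74 = $1105.67 of this check is subject → $1105.67 × 0.009 = $9.95
Garnishment: $5547.11 × 0.02 = $110.94
Total deductions = $110.76 + $304.44 + $54.36 + $55.47 + $9.95 + $110.94 = $645.92
Net pay = $5547.11 − $645.92 = $4901.19

$4901.19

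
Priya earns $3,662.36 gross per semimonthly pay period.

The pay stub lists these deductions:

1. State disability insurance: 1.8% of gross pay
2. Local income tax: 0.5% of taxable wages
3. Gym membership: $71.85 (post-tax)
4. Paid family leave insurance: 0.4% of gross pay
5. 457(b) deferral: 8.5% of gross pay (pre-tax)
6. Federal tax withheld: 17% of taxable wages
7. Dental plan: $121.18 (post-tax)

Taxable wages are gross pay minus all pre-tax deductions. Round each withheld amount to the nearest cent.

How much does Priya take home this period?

$2,491.02

457(b) deferral: $3,662.36 × 0.085 = $311.30
Taxable wages = $3,662.36 − $311.30 = $3,351.06
Local income tax: $3,351.06 × 0.005 = $16.76
Federal tax withheld: $3,351.06 × 0.17 = $569.68
State disability insurance: $3,662.36 × 0.018 = $65.92
Paid family leave insurance: $3,662.36 × 0.004 = $14.65
Dental plan: $121.18
Gym membership: $71.85
Total deductions = $311.30 + $16.76 + $569.68 + $65.92 + $14.65 + $121.18 + $71.85 = $1,171.34
Net pay = $3,662.36 − $1,171.34 = $2,491.02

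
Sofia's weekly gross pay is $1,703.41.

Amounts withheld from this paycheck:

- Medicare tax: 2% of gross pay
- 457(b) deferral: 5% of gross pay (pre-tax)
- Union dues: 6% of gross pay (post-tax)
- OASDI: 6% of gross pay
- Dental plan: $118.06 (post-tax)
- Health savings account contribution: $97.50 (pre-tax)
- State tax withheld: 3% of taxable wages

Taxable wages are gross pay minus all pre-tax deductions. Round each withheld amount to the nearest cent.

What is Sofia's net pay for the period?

457(b) deferral: $1,703.41 × 0.05 = $85.17
Health savings account contribution: $97.50
Pre-tax total = $85.17 + $97.50 = $182.67
Taxable wages = $1,703.41 − $182.67 = $1,520.74
State tax withheld: $1,520.74 × 0.03 = $45.62
Medicare tax: $1,703.41 × 0.02 = $34.07
OASDI: $1,703.41 × 0.06 = $102.20
Dental plan: $118.06
Union dues: $1,703.41 × 0.06 = $102.20
Total deductions = $85.17 + $97.50 + $45.62 + $34.07 + $102.20 + $118.06 + $102.20 = $584.82
Net pay = $1,703.41 − $584.82 = $1,118.59

$1,118.59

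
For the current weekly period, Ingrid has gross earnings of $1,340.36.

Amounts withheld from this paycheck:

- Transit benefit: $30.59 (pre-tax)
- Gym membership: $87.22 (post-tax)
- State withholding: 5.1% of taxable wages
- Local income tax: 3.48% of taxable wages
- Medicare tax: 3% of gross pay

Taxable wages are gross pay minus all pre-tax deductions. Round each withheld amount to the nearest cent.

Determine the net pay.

$1,069.96

Transit benefit: $30.59
Taxable wages = $1,340.36 − $30.59 = $1,309.77
Local income tax: $1,309.77 × 0.0348 = $45.58
State withholding: $1,309.77 × 0.051 = $66.80
Medicare tax: $1,340.36 × 0.03 = $40.21
Gym membership: $87.22
Total deductions = $30.59 + $45.58 + $66.80 + $40.21 + $87.22 = $270.40
Net pay = $1,340.36 − $270.40 = $1,069.96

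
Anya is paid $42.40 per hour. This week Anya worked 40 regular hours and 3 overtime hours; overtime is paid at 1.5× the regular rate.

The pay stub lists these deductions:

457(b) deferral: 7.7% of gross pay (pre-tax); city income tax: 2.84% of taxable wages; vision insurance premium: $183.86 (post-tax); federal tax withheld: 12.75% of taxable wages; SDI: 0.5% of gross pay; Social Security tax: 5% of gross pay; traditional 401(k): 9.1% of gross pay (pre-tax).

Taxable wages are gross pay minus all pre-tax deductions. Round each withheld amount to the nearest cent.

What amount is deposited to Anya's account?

$1,037.46

Regular pay: 40 × $42.40 = $1,696.00
Overtime pay: 3 × $42.40 × 1.5 = $190.80
Gross pay = $1,696.00 + $190.80 = $1,886.80
457(b) deferral: $1,886.80 × 0.077 = $145.28
Traditional 401(k): $1,886.80 × 0.091 = $171.70
Pre-tax total = $145.28 + $171.70 = $316.98
Taxable wages = $1,886.80 − $316.98 = $1,569.82
Federal tax withheld: $1,569.82 × 0.1275 = $200.15
City income tax: $1,569.82 × 0.0284 = $44.58
SDI: $1,886.80 × 0.005 = $9.43
Social Security tax: $1,886.80 × 0.05 = $94.34
Vision insurance premium: $183.86
Total deductions = $145.28 + $171.70 + $200.15 + $44.58 + $9.43 + $94.34 + $183.86 = $849.34
Net pay = $1,886.80 − $849.34 = $1,037.46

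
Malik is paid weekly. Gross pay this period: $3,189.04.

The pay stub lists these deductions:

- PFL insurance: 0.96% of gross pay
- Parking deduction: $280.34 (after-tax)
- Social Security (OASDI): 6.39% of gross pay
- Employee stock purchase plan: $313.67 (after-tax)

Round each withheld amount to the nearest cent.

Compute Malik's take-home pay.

PFL insurance: $3,189.04 × 0.0096 = $30.61
Social Security (OASDI): $3,189.04 × 0.0639 = $203.78
Employee stock purchase plan: $313.67
Parking deduction: $280.34
Total deductions = $30.61 + $203.78 + $313.67 + $280.34 = $828.40
Net pay = $3,189.04 − $828.40 = $2,360.64

$2,360.64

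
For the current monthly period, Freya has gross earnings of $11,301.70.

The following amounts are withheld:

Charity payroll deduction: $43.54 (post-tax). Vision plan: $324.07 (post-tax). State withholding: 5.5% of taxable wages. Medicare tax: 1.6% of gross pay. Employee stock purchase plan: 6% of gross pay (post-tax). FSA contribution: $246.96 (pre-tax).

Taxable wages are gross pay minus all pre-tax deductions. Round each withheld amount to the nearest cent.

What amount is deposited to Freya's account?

$9,220.19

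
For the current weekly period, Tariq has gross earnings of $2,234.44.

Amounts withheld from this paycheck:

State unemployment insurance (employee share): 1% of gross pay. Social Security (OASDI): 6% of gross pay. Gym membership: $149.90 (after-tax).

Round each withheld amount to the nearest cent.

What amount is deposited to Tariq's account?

$1,928.13

State unemployment insurance (employee share): $2,234.44 × 0.01 = $22.34
Social Security (OASDI): $2,234.44 × 0.06 = $134.07
Gym membership: $149.90
Total deductions = $22.34 + $134.07 + $149.90 = $306.31
Net pay = $2,234.44 − $306.31 = $1,928.13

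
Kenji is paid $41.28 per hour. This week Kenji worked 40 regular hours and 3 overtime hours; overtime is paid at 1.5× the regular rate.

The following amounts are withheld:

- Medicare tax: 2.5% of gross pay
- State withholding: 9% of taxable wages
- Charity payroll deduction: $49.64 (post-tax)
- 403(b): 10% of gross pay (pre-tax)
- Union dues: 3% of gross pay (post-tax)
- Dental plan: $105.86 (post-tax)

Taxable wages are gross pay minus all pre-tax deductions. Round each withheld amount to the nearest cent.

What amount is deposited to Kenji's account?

$1,247.94

Regular pay: 40 × $41.28 = $1,651.20
Overtime pay: 3 × $41.28 × 1.5 = $185.76
Gross pay = $1,651.20 + $185.76 = $1,836.96
403(b): $1,836.96 × 0.1 = $183.70
Taxable wages = $1,836.96 − $183.70 = $1,653.26
State withholding: $1,653.26 × 0.09 = $148.79
Medicare tax: $1,836.96 × 0.025 = $45.92
Charity payroll deduction: $49.64
Dental plan: $105.86
Union dues: $1,836.96 × 0.03 = $55.11
Total deductions = $183.70 + $148.79 + $45.92 + $49.64 + $105.86 + $55.11 = $589.02
Net pay = $1,836.96 − $589.02 = $1,247.94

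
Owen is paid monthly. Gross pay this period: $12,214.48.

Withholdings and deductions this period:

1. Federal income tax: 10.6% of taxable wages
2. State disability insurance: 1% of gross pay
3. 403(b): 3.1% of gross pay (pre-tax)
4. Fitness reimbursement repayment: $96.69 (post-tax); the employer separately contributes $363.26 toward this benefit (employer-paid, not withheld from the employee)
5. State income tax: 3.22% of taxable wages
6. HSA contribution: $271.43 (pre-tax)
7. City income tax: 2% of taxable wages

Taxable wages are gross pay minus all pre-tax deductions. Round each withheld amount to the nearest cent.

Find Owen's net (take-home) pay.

HSA contribution: $271.43
403(b): $12,214.48 × 0.031 = $378.65
Pre-tax total = $271.43 + $378.65 = $650.08
Taxable wages = $12,214.48 − $650.08 = $11,564.40
State income tax: $11,564.40 × 0.0322 = $372.37
Federal income tax: $11,564.40 × 0.106 = $1,225.83
City income tax: $11,564.40 × 0.02 = $231.29
State disability insurance: $12,214.48 × 0.01 = $122.14
Fitness reimbursement repayment: $96.69
(Employer's $363.26 toward fitness reimbursement repayment is not withheld from the employee.)
Total deductions = $271.43 + $378.65 + $372.37 + $1,225.83 + $231.29 + $122.14 + $96.69 = $2,698.40
Net pay = $12,214.48 − $2,698.40 = $9,516.08

$9,516.08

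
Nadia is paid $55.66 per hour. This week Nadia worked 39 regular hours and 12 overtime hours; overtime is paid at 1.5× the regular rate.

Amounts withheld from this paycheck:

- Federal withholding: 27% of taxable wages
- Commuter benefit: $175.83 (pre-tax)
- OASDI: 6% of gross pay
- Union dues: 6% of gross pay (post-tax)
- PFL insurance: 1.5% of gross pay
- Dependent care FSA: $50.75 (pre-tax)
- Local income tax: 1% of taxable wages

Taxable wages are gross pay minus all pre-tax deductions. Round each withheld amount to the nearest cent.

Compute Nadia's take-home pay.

Regular pay: 39 × $55.66 = $2,170.74
Overtime pay: 12 × $55.66 × 1.5 = $1,001.88
Gross pay = $2,170.74 + $1,001.88 = $3,172.62
Commuter benefit: $175.83
Dependent care FSA: $50.75
Pre-tax total = $175.83 + $50.75 = $226.58
Taxable wages = $3,172.62 − $226.58 = $2,946.04
Local income tax: $2,946.04 × 0.01 = $29.46
Federal withholding: $2,946.04 × 0.27 = $795.43
OASDI: $3,172.62 × 0.06 = $190.36
PFL insurance: $3,172.62 × 0.015 = $47.59
Union dues: $3,172.62 × 0.06 = $190.36
Total deductions = $175.83 + $50.75 + $29.46 + $795.43 + $190.36 + $47.59 + $190.36 = $1,479.78
Net pay = $3,172.62 − $1,479.78 = $1,692.84

$1,692.84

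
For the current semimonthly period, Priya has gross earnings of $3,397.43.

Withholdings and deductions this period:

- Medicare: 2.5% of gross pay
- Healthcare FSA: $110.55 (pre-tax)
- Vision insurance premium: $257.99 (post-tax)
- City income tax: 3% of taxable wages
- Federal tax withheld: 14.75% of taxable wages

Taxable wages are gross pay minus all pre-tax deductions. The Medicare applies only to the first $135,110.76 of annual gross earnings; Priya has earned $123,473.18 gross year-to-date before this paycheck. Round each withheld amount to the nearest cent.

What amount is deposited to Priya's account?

Healthcare FSA: $110.55
Taxable wages = $3,397.43 − $110.55 = $3,286.88
City income tax: $3,286.88 × 0.03 = $98.61
Federal tax withheld: $3,286.88 × 0.1475 = $484.81
Medicare: cap not yet reached, full $3,397.43 is subject → $3,397.43 × 0.025 = $84.94
Vision insurance premium: $257.99
Total deductions = $110.55 + $98.61 + $484.81 + $84.94 + $257.99 = $1,036.90
Net pay = $3,397.43 − $1,036.90 = $2,360.53

$2,360.53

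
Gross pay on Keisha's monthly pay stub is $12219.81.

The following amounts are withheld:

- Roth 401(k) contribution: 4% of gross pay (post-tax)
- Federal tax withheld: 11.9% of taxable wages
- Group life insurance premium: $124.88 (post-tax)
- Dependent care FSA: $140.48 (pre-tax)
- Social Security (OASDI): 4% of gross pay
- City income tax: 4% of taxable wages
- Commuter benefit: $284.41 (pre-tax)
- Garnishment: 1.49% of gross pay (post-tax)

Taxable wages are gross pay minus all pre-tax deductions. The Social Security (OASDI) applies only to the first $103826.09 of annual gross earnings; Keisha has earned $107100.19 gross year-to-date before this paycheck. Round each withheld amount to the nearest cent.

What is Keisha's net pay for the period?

Dependent care FSA: $140.48
Commuter benefit: $284.41
Pre-tax total = $140.48 + $284.41 = $424.89
Taxable wages = $12219.81 − $424.89 = $11794.92
Federal tax withheld: $11794.92 × 0.119 = $1403.60
City income tax: $11794.92 × 0.04 = $471.80
Social Security (OASDI): annual cap $103826.09 already reached (YTD $107100.19), so $0.00
Roth 401(k) contribution: $12219.81 × 0.04 = $488.79
Garnishment: $12219.81 × 0.0149 = $182.08
Group life insurance premium: $124.88
Total deductions = $140.48 + $284.41 + $1403.60 + $471.80 + $0.00 + $488.79 + $182.08 + $124.88 = $3096.04
Net pay = $12219.81 − $3096.04 = $9123.77

$9123.77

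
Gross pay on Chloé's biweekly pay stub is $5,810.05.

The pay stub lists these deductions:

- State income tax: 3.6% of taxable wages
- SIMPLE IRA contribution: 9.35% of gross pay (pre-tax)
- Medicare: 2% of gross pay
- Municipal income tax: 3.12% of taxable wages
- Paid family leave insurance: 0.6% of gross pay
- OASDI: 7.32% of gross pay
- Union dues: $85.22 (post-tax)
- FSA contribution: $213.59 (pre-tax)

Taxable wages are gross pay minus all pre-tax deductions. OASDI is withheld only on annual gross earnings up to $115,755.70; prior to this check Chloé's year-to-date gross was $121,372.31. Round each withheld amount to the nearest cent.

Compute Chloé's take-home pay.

FSA contribution: $213.59
SIMPLE IRA contribution: $5,810.05 × 0.0935 = $543.24
Pre-tax total = $213.59 + $543.24 = $756.83
Taxable wages = $5,810.05 − $756.83 = $5,053.22
State income tax: $5,053.22 × 0.036 = $181.92
Municipal income tax: $5,053.22 × 0.0312 = $157.66
Medicare: $5,810.05 × 0.02 = $116.20
OASDI: annual cap $115,755.70 already reached (YTD $121,372.31), so $0.00
Paid family leave insurance: $5,810.05 × 0.006 = $34.86
Union dues: $85.22
Total deductions = $213.59 + $543.24 + $181.92 + $157.66 + $116.20 + $0.00 + $34.86 + $85.22 = $1,332.69
Net pay = $5,810.05 − $1,332.69 = $4,477.36

$4,477.36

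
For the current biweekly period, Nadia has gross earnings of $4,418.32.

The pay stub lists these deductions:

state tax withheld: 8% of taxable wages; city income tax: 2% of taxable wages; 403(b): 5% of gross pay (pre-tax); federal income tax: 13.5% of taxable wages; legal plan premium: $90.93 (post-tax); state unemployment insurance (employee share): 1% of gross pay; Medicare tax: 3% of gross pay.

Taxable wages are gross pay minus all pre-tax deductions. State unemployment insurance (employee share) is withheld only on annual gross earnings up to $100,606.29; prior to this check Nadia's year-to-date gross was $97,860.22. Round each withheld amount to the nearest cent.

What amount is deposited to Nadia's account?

$2,960.07

403(b): $4,418.32 × 0.05 = $220.92
Taxable wages = $4,418.32 − $220.92 = $4,197.40
Federal income tax: $4,197.40 × 0.135 = $566.65
State tax withheld: $4,197.40 × 0.08 = $335.79
City income tax: $4,197.40 × 0.02 = $83.95
State unemployment insurance (employee share): only $100,606.29 − $97,860.22 = $2,746.07 of this check is subject → $2,746.07 × 0.01 = $27.46
Medicare tax: $4,418.32 × 0.03 = $132.55
Legal plan premium: $90.93
Total deductions = $220.92 + $566.65 + $335.79 + $83.95 + $27.46 + $132.55 + $90.93 = $1,458.25
Net pay = $4,418.32 − $1,458.25 = $2,960.07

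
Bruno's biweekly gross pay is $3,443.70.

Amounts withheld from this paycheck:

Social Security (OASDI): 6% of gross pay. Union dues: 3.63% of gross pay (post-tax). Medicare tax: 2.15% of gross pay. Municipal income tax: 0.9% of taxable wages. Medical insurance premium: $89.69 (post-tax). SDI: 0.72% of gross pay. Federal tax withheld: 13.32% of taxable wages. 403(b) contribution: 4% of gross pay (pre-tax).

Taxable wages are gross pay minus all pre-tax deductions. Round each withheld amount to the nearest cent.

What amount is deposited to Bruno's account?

403(b) contribution: $3,443.70 × 0.04 = $137.75
Taxable wages = $3,443.70 − $137.75 = $3,305.95
Federal tax withheld: $3,305.95 × 0.1332 = $440.35
Municipal income tax: $3,305.95 × 0.009 = $29.75
Medicare tax: $3,443.70 × 0.0215 = $74.04
SDI: $3,443.70 × 0.0072 = $24.79
Social Security (OASDI): $3,443.70 × 0.06 = $206.62
Medical insurance premium: $89.69
Union dues: $3,443.70 × 0.0363 = $125.01
Total deductions = $137.75 + $440.35 + $29.75 + $74.04 + $24.79 + $206.62 + $89.69 + $125.01 = $1,128.00
Net pay = $3,443.70 − $1,128.00 = $2,315.70

$2,315.70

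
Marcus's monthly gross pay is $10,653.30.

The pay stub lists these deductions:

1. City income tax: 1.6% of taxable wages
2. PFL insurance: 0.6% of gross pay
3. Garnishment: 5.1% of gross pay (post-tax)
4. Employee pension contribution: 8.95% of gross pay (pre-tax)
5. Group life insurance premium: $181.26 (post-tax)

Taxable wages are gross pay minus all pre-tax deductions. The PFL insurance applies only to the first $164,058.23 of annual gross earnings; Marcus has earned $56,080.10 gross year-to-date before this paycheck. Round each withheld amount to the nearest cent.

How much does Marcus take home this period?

Employee pension contribution: $10,653.30 × 0.0895 = $953.47
Taxable wages = $10,653.30 − $953.47 = $9,699.83
City income tax: $9,699.83 × 0.016 = $155.20
PFL insurance: cap not yet reached, full $10,653.30 is subject → $10,653.30 × 0.006 = $63.92
Group life insurance premium: $181.26
Garnishment: $10,653.30 × 0.051 = $543.32
Total deductions = $953.47 + $155.20 + $63.92 + $181.26 + $543.32 = $1,897.17
Net pay = $10,653.30 − $1,897.17 = $8,756.13

$8,756.13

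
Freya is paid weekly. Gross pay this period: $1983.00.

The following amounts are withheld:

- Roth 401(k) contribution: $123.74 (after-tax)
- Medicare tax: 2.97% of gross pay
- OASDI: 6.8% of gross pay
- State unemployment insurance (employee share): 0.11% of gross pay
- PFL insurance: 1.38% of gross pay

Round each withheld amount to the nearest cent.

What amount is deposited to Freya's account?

$1635.97

OASDI: $1983.00 × 0.068 = $134.84
State unemployment insurance (employee share): $1983.00 × 0.0011 = $2.18
PFL insurance: $1983.00 × 0.0138 = $27.37
Medicare tax: $1983.00 × 0.0297 = $58.90
Roth 401(k) contribution: $123.74
Total deductions = $134.84 + $2.18 + $27.37 + $58.90 + $123.74 = $347.03
Net pay = $1983.00 − $347.03 = $1635.97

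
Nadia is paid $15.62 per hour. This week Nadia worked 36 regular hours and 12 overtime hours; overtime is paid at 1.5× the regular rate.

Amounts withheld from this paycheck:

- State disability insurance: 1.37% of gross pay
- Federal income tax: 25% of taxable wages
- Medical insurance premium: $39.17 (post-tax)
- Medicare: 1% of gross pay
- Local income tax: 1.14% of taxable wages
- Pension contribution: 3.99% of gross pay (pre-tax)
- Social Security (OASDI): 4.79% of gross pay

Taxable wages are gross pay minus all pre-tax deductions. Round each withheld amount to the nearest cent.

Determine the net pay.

$498.58

Regular pay: 36 × $15.62 = $562.32
Overtime pay: 12 × $15.62 × 1.5 = $281.16
Gross pay = $562.32 + $281.16 = $843.48
Pension contribution: $843.48 × 0.0399 = $33.65
Taxable wages = $843.48 − $33.65 = $809.83
Local income tax: $809.83 × 0.0114 = $9.23
Federal income tax: $809.83 × 0.25 = $202.46
Social Security (OASDI): $843.48 × 0.0479 = $40.40
State disability insurance: $843.48 × 0.0137 = $11.56
Medicare: $843.48 × 0.01 = $8.43
Medical insurance premium: $39.17
Total deductions = $33.65 + $9.23 + $202.46 + $40.40 + $11.56 + $8.43 + $39.17 = $344.90
Net pay = $843.48 − $344.90 = $498.58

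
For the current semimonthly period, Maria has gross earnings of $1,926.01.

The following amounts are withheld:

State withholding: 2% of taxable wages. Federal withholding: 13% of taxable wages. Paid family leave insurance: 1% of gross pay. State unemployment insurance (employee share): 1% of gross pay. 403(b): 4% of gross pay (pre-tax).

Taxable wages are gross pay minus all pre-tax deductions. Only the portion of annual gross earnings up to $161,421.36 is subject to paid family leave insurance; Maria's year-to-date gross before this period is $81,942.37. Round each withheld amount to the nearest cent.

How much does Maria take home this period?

$1,533.10

403(b): $1,926.01 × 0.04 = $77.04
Taxable wages = $1,926.01 − $77.04 = $1,848.97
Federal withholding: $1,848.97 × 0.13 = $240.37
State withholding: $1,848.97 × 0.02 = $36.98
State unemployment insurance (employee share): $1,926.01 × 0.01 = $19.26
Paid family leave insurance: cap not yet reached, full $1,926.01 is subject → $1,926.01 × 0.01 = $19.26
Total deductions = $77.04 + $240.37 + $36.98 + $19.26 + $19.26 = $392.91
Net pay = $1,926.01 − $392.91 = $1,533.10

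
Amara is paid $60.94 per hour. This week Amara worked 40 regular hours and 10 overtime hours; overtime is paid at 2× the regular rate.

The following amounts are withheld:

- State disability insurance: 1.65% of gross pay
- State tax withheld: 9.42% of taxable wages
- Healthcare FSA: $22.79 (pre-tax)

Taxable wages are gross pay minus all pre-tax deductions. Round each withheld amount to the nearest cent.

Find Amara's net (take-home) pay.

$3,230.99

Regular pay: 40 × $60.94 = $2,437.60
Overtime pay: 10 × $60.94 × 2 = $1,218.80
Gross pay = $2,437.60 + $1,218.80 = $3,656.40
Healthcare FSA: $22.79
Taxable wages = $3,656.40 − $22.79 = $3,633.61
State tax withheld: $3,633.61 × 0.0942 = $342.29
State disability insurance: $3,656.40 × 0.0165 = $60.33
Total deductions = $22.79 + $342.29 + $60.33 = $425.41
Net pay = $3,656.40 − $425.41 = $3,230.99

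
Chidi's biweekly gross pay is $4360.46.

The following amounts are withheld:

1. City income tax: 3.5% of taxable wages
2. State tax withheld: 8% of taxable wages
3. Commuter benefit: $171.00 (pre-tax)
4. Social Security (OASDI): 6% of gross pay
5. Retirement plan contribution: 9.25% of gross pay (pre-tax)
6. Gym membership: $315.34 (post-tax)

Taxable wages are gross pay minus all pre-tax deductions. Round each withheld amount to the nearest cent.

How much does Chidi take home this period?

$2773.75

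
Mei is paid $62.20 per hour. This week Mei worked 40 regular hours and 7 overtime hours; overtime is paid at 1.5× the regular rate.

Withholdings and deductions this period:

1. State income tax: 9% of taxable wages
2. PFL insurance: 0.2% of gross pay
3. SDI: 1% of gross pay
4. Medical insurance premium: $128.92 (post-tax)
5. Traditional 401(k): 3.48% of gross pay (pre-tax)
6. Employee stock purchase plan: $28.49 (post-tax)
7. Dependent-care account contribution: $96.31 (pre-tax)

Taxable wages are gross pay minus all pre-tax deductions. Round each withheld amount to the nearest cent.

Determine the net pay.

$2476.19

Regular pay: 40 × $62.20 = $2488.00
Overtime pay: 7 × $62.20 × 1.5 = $653.10
Gross pay = $2488.00 + $653.10 = $3141.10
Traditional 401(k): $3141.10 × 0.0348 = $109.31
Dependent-care account contribution: $96.31
Pre-tax total = $109.31 + $96.31 = $205.62
Taxable wages = $3141.10 − $205.62 = $2935.48
State income tax: $2935.48 × 0.09 = $264.19
PFL insurance: $3141.10 × 0.002 = $6.28
SDI: $3141.10 × 0.01 = $31.41
Employee stock purchase plan: $28.49
Medical insurance premium: $128.92
Total deductions = $109.31 + $96.31 + $264.19 + $6.28 + $31.41 + $28.49 + $128.92 = $664.91
Net pay = $3141.10 − $664.91 = $2476.19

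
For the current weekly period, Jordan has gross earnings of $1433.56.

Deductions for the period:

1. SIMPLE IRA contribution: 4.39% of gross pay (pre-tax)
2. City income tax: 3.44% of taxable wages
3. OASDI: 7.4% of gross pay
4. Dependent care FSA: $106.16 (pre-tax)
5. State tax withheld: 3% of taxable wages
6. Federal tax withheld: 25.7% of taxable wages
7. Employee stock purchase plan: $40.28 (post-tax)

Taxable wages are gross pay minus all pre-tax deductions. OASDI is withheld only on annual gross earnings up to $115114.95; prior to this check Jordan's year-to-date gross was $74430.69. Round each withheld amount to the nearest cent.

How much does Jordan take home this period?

$711.71

SIMPLE IRA contribution: $1433.56 × 0.0439 = $62.93
Dependent care FSA: $106.16
Pre-tax total = $62.93 + $106.16 = $169.09
Taxable wages = $1433.56 − $169.09 = $1264.47
Federal tax withheld: $1264.47 × 0.257 = $324.97
City income tax: $1264.47 × 0.0344 = $43.50
State tax withheld: $1264.47 × 0.03 = $37.93
OASDI: cap not yet reached, full $1433.56 is subject → $1433.56 × 0.074 = $106.08
Employee stock purchase plan: $40.28
Total deductions = $62.93 + $106.16 + $324.97 + $43.50 + $37.93 + $106.08 + $40.28 = $721.85
Net pay = $1433.56 − $721.85 = $711.71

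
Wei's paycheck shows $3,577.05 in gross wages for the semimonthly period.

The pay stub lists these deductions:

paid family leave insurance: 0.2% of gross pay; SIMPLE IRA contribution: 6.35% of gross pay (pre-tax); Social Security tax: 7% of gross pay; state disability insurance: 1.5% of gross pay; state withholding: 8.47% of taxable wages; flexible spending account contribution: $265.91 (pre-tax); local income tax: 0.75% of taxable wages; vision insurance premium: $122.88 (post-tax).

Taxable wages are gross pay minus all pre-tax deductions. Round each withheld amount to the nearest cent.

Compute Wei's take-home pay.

$2,365.58

Flexible spending account contribution: $265.91
SIMPLE IRA contribution: $3,577.05 × 0.0635 = $227.14
Pre-tax total = $265.91 + $227.14 = $493.05
Taxable wages = $3,577.05 − $493.05 = $3,084.00
State withholding: $3,084.00 × 0.0847 = $261.21
Local income tax: $3,084.00 × 0.0075 = $23.13
Paid family leave insurance: $3,577.05 × 0.002 = $7.15
Social Security tax: $3,577.05 × 0.07 = $250.39
State disability insurance: $3,577.05 × 0.015 = $53.66
Vision insurance premium: $122.88
Total deductions = $265.91 + $227.14 + $261.21 + $23.13 + $7.15 + $250.39 + $53.66 + $122.88 = $1,211.47
Net pay = $3,577.05 − $1,211.47 = $2,365.58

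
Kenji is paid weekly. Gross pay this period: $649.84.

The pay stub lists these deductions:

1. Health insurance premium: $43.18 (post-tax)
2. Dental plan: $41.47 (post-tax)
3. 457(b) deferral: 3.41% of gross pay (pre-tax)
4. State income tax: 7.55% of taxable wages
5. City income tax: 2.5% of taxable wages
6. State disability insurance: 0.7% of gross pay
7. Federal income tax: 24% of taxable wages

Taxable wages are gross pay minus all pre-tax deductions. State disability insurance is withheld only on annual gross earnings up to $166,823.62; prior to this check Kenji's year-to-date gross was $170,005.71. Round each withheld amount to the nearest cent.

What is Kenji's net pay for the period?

$329.31

457(b) deferral: $649.84 × 0.0341 = $22.16
Taxable wages = $649.84 − $22.16 = $627.68
Federal income tax: $627.68 × 0.24 = $150.64
City income tax: $627.68 × 0.025 = $15.69
State income tax: $627.68 × 0.0755 = $47.39
State disability insurance: annual cap $166,823.62 already reached (YTD $170,005.71), so $0.00
Health insurance premium: $43.18
Dental plan: $41.47
Total deductions = $22.16 + $150.64 + $15.69 + $47.39 + $0.00 + $43.18 + $41.47 = $320.53
Net pay = $649.84 − $320.53 = $329.31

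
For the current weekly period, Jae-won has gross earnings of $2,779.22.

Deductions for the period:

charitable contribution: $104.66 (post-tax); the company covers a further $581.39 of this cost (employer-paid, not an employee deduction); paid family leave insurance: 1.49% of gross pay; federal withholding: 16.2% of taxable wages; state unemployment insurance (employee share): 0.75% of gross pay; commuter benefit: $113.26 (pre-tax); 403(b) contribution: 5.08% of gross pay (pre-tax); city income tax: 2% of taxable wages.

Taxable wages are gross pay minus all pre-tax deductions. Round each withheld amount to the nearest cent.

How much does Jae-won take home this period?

$1,898.36

403(b) contribution: $2,779.22 × 0.0508 = $141.18
Commuter benefit: $113.26
Pre-tax total = $141.18 + $113.26 = $254.44
Taxable wages = $2,779.22 − $254.44 = $2,524.78
Federal withholding: $2,524.78 × 0.162 = $409.01
City income tax: $2,524.78 × 0.02 = $50.50
State unemployment insurance (employee share): $2,779.22 × 0.0075 = $20.84
Paid family leave insurance: $2,779.22 × 0.0149 = $41.41
Charitable contribution: $104.66
(Employer's $581.39 toward charitable contribution is not withheld from the employee.)
Total deductions = $141.18 + $113.26 + $409.01 + $50.50 + $20.84 + $41.41 + $104.66 = $880.86
Net pay = $2,779.22 − $880.86 = $1,898.36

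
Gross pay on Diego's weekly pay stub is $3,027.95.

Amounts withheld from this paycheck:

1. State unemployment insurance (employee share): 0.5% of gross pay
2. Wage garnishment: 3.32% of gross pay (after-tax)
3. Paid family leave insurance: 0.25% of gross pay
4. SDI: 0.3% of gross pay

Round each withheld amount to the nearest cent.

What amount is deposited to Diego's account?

State unemployment insurance (employee share): $3,027.95 × 0.005 = $15.14
SDI: $3,027.95 × 0.003 = $9.08
Paid family leave insurance: $3,027.95 × 0.0025 = $7.57
Wage garnishment: $3,027.95 × 0.0332 = $100.53
Total deductions = $15.14 + $9.08 + $7.57 + $100.53 = $132.32
Net pay = $3,027.95 − $132.32 = $2,895.63

$2,895.63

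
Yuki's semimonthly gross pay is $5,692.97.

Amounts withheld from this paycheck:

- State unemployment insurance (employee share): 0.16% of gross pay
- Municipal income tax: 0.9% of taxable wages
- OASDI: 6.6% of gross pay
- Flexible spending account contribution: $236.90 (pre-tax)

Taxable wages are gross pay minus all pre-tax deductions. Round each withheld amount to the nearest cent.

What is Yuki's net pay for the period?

$5,022.12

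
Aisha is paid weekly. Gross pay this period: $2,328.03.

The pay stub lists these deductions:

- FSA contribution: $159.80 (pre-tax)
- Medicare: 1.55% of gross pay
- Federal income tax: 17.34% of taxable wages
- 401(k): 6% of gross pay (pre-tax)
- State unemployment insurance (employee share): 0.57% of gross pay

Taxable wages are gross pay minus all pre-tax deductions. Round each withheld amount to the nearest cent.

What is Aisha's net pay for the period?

$1,627.45

FSA contribution: $159.80
401(k): $2,328.03 × 0.06 = $139.68
Pre-tax total = $159.80 + $139.68 = $299.48
Taxable wages = $2,328.03 − $299.48 = $2,028.55
Federal income tax: $2,028.55 × 0.1734 = $351.75
Medicare: $2,328.03 × 0.0155 = $36.08
State unemployment insurance (employee share): $2,328.03 × 0.0057 = $13.27
Total deductions = $159.80 + $139.68 + $351.75 + $36.08 + $13.27 = $700.58
Net pay = $2,328.03 − $700.58 = $1,627.45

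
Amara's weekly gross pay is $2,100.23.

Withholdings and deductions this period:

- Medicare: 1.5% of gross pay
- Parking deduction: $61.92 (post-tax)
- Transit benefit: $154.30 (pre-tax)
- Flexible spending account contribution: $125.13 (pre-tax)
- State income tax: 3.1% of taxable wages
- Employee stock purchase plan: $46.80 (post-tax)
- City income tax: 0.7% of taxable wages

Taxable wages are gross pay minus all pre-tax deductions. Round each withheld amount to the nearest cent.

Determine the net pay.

Flexible spending account contribution: $125.13
Transit benefit: $154.30
Pre-tax total = $125.13 + $154.30 = $279.43
Taxable wages = $2,100.23 − $279.43 = $1,820.80
State income tax: $1,820.80 × 0.031 = $56.44
City income tax: $1,820.80 × 0.007 = $12.75
Medicare: $2,100.23 × 0.015 = $31.50
Parking deduction: $61.92
Employee stock purchase plan: $46.80
Total deductions = $125.13 + $154.30 + $56.44 + $12.75 + $31.50 + $61.92 + $46.80 = $488.84
Net pay = $2,100.23 − $488.84 = $1,611.39

$1,611.39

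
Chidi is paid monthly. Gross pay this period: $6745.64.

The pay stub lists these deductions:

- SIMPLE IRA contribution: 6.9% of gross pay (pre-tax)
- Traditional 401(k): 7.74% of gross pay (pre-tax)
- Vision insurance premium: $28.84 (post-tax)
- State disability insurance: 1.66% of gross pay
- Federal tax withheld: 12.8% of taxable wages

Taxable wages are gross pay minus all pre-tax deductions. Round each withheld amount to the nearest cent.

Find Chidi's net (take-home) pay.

Traditional 401(k): $6745.64 × 0.0774 = $522.11
SIMPLE IRA contribution: $6745.64 × 0.069 = $465.45
Pre-tax total = $522.11 + $465.45 = $987.56
Taxable wages = $6745.64 − $987.56 = $5758.08
Federal tax withheld: $5758.08 × 0.128 = $737.03
State disability insurance: $6745.64 × 0.0166 = $111.98
Vision insurance premium: $28.84
Total deductions = $522.11 + $465.45 + $737.03 + $111.98 + $28.84 = $1865.41
Net pay = $6745.64 − $1865.41 = $4880.23

$4880.23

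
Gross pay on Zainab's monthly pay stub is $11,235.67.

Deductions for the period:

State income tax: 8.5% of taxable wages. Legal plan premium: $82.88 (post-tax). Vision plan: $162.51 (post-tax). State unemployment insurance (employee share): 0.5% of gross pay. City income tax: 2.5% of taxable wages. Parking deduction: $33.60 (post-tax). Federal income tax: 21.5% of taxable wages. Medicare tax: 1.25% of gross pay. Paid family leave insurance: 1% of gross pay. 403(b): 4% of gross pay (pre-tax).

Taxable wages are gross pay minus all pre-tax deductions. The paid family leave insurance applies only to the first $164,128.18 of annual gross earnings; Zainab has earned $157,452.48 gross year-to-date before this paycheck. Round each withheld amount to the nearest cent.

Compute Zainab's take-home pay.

403(b): $11,235.67 × 0.04 = $449.43
Taxable wages = $11,235.67 − $449.43 = $10,786.24
Federal income tax: $10,786.24 × 0.215 = $2,319.04
State income tax: $10,786.24 × 0.085 = $916.83
City income tax: $10,786.24 × 0.025 = $269.66
Paid family leave insurance: only $164,128.18 − $157,452.48 = $6,675.70 of this check is subject → $6,675.70 × 0.01 = $66.76
State unemployment insurance (employee share): $11,235.67 × 0.005 = $56.18
Medicare tax: $11,235.67 × 0.0125 = $140.45
Legal plan premium: $82.88
Vision plan: $162.51
Parking deduction: $33.60
Total deductions = $449.43 + $2,319.04 + $916.83 + $269.66 + $66.76 + $56.18 + $140.45 + $82.88 + $162.51 + $33.60 = $4,497.34
Net pay = $11,235.67 − $4,497.34 = $6,738.33

$6,738.33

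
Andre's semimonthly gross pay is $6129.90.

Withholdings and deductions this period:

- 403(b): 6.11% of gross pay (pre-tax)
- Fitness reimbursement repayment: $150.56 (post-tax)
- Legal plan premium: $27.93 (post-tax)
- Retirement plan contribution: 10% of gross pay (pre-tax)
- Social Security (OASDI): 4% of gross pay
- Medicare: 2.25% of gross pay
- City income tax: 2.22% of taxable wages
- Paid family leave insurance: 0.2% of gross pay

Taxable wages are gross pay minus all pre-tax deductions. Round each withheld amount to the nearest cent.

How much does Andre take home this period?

403(b): $6129.90 × 0.0611 = $374.54
Retirement plan contribution: $6129.90 × 0.1 = $612.99
Pre-tax total = $374.54 + $612.99 = $987.53
Taxable wages = $6129.90 − $987.53 = $5142.37
City income tax: $5142.37 × 0.0222 = $114.16
Paid family leave insurance: $6129.90 × 0.002 = $12.26
Social Security (OASDI): $6129.90 × 0.04 = $245.20
Medicare: $6129.90 × 0.0225 = $137.92
Legal plan premium: $27.93
Fitness reimbursement repayment: $150.56
Total deductions = $374.54 + $612.99 + $114.16 + $12.26 + $245.20 + $137.92 + $27.93 + $150.56 = $1675.56
Net pay = $6129.90 − $1675.56 = $4454.34

$4454.34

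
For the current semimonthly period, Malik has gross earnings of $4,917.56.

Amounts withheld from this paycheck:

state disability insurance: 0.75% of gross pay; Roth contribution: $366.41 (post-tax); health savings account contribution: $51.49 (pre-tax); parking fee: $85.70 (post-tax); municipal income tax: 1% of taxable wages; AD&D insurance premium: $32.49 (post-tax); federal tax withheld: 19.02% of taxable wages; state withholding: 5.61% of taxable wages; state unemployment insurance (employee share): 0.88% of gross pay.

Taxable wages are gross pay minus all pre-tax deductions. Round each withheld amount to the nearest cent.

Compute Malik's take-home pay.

Health savings account contribution: $51.49
Taxable wages = $4,917.56 − $51.49 = $4,866.07
State withholding: $4,866.07 × 0.0561 = $272.99
Municipal income tax: $4,866.07 × 0.01 = $48.66
Federal tax withheld: $4,866.07 × 0.1902 = $925.53
State unemployment insurance (employee share): $4,917.56 × 0.0088 = $43.27
State disability insurance: $4,917.56 × 0.0075 = $36.88
AD&D insurance premium: $32.49
Roth contribution: $366.41
Parking fee: $85.70
Total deductions = $51.49 + $272.99 + $48.66 + $925.53 + $43.27 + $36.88 + $32.49 + $366.41 + $85.70 = $1,863.42
Net pay = $4,917.56 − $1,863.42 = $3,054.14

$3,054.14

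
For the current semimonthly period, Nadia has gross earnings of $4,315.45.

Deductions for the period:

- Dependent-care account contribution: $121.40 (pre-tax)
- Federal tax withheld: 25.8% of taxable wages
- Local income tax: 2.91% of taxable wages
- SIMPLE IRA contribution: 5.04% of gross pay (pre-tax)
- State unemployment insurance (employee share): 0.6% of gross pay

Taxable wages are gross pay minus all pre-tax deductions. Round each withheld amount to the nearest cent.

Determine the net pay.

Dependent-care account contribution: $121.40
SIMPLE IRA contribution: $4,315.45 × 0.0504 = $217.50
Pre-tax total = $121.40 + $217.50 = $338.90
Taxable wages = $4,315.45 − $338.90 = $3,976.55
Federal tax withheld: $3,976.55 × 0.258 = $1,025.95
Local income tax: $3,976.55 × 0.0291 = $115.72
State unemployment insurance (employee share): $4,315.45 × 0.006 = $25.89
Total deductions = $121.40 + $217.50 + $1,025.95 + $115.72 + $25.89 = $1,506.46
Net pay = $4,315.45 − $1,506.46 = $2,808.99

$2,808.99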